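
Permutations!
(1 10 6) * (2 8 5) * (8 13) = [0, 10, 13, 3, 4, 2, 1, 7, 5, 9, 6, 11, 12, 8] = (1 10 6)(2 13 8 5)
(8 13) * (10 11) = [0, 1, 2, 3, 4, 5, 6, 7, 13, 9, 11, 10, 12, 8] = (8 13)(10 11)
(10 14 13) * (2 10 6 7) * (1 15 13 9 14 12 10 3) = [0, 15, 3, 1, 4, 5, 7, 2, 8, 14, 12, 11, 10, 6, 9, 13] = (1 15 13 6 7 2 3)(9 14)(10 12)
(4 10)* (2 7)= [0, 1, 7, 3, 10, 5, 6, 2, 8, 9, 4]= (2 7)(4 10)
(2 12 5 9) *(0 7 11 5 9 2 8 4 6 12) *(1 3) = (0 7 11 5 2)(1 3)(4 6 12 9 8) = [7, 3, 0, 1, 6, 2, 12, 11, 4, 8, 10, 5, 9]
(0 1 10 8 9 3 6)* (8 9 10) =(0 1 8 10 9 3 6) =[1, 8, 2, 6, 4, 5, 0, 7, 10, 3, 9]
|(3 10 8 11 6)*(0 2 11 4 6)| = |(0 2 11)(3 10 8 4 6)| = 15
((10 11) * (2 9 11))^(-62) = ((2 9 11 10))^(-62) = (2 11)(9 10)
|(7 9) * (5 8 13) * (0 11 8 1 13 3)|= |(0 11 8 3)(1 13 5)(7 9)|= 12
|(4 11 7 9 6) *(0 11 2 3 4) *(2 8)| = 20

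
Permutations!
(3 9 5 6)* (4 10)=(3 9 5 6)(4 10)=[0, 1, 2, 9, 10, 6, 3, 7, 8, 5, 4]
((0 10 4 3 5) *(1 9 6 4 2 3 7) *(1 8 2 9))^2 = (0 9 4 8 3)(2 5 10 6 7)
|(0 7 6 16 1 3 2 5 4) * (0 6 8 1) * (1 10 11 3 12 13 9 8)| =|(0 7 1 12 13 9 8 10 11 3 2 5 4 6 16)| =15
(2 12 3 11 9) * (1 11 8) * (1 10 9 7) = [0, 11, 12, 8, 4, 5, 6, 1, 10, 2, 9, 7, 3] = (1 11 7)(2 12 3 8 10 9)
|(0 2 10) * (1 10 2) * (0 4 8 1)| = |(1 10 4 8)| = 4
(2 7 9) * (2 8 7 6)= (2 6)(7 9 8)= [0, 1, 6, 3, 4, 5, 2, 9, 7, 8]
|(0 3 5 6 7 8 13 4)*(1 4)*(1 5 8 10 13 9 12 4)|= 30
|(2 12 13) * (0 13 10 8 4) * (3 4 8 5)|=|(0 13 2 12 10 5 3 4)|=8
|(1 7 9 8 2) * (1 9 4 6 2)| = 7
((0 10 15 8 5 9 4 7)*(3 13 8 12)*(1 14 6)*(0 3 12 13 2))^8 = (0 7 5 15 2 4 8 10 3 9 13)(1 6 14)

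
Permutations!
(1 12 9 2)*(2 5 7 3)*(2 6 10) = (1 12 9 5 7 3 6 10 2) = [0, 12, 1, 6, 4, 7, 10, 3, 8, 5, 2, 11, 9]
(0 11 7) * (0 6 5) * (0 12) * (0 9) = (0 11 7 6 5 12 9) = [11, 1, 2, 3, 4, 12, 5, 6, 8, 0, 10, 7, 9]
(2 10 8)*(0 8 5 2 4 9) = [8, 1, 10, 3, 9, 2, 6, 7, 4, 0, 5] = (0 8 4 9)(2 10 5)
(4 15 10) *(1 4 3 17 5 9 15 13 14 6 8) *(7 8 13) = (1 4 7 8)(3 17 5 9 15 10)(6 13 14) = [0, 4, 2, 17, 7, 9, 13, 8, 1, 15, 3, 11, 12, 14, 6, 10, 16, 5]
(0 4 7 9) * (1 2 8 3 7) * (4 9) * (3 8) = (0 9)(1 2 3 7 4) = [9, 2, 3, 7, 1, 5, 6, 4, 8, 0]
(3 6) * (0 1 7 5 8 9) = (0 1 7 5 8 9)(3 6) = [1, 7, 2, 6, 4, 8, 3, 5, 9, 0]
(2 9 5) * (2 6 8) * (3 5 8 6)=(2 9 8)(3 5)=[0, 1, 9, 5, 4, 3, 6, 7, 2, 8]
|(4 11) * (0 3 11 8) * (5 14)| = 10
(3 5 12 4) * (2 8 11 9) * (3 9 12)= (2 8 11 12 4 9)(3 5)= [0, 1, 8, 5, 9, 3, 6, 7, 11, 2, 10, 12, 4]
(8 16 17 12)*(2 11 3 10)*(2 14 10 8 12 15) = (2 11 3 8 16 17 15)(10 14) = [0, 1, 11, 8, 4, 5, 6, 7, 16, 9, 14, 3, 12, 13, 10, 2, 17, 15]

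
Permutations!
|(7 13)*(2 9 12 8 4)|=10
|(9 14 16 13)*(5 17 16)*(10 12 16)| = 8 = |(5 17 10 12 16 13 9 14)|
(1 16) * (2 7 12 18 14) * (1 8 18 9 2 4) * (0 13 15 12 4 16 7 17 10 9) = (0 13 15 12)(1 7 4)(2 17 10 9)(8 18 14 16) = [13, 7, 17, 3, 1, 5, 6, 4, 18, 2, 9, 11, 0, 15, 16, 12, 8, 10, 14]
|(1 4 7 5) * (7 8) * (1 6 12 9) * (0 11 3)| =24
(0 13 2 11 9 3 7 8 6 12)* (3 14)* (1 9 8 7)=[13, 9, 11, 1, 4, 5, 12, 7, 6, 14, 10, 8, 0, 2, 3]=(0 13 2 11 8 6 12)(1 9 14 3)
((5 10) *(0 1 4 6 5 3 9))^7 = ((0 1 4 6 5 10 3 9))^7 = (0 9 3 10 5 6 4 1)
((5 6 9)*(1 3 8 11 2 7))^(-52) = (1 8 2)(3 11 7)(5 9 6)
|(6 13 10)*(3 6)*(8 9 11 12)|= |(3 6 13 10)(8 9 11 12)|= 4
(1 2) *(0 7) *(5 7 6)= (0 6 5 7)(1 2)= [6, 2, 1, 3, 4, 7, 5, 0]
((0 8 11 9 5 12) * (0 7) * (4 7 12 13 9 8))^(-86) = ((0 4 7)(5 13 9)(8 11))^(-86) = (0 4 7)(5 13 9)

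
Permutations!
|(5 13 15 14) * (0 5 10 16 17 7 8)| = |(0 5 13 15 14 10 16 17 7 8)| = 10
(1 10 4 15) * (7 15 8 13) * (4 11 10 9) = (1 9 4 8 13 7 15)(10 11) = [0, 9, 2, 3, 8, 5, 6, 15, 13, 4, 11, 10, 12, 7, 14, 1]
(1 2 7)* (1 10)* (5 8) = [0, 2, 7, 3, 4, 8, 6, 10, 5, 9, 1] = (1 2 7 10)(5 8)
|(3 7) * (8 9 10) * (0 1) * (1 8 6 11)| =|(0 8 9 10 6 11 1)(3 7)| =14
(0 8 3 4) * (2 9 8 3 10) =[3, 1, 9, 4, 0, 5, 6, 7, 10, 8, 2] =(0 3 4)(2 9 8 10)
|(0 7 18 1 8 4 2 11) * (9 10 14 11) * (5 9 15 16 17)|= |(0 7 18 1 8 4 2 15 16 17 5 9 10 14 11)|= 15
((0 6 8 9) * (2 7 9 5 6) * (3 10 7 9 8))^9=(3 8)(5 10)(6 7)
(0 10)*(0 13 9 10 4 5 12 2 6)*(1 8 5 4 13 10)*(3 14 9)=(0 13 3 14 9 1 8 5 12 2 6)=[13, 8, 6, 14, 4, 12, 0, 7, 5, 1, 10, 11, 2, 3, 9]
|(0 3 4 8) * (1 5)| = |(0 3 4 8)(1 5)| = 4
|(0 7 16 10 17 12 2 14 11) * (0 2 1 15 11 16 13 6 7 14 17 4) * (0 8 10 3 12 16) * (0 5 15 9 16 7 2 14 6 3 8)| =|(0 6 2 17 7 13 3 12 1 9 16 8 10 4)(5 15 11 14)| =28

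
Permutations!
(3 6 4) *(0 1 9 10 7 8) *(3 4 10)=(0 1 9 3 6 10 7 8)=[1, 9, 2, 6, 4, 5, 10, 8, 0, 3, 7]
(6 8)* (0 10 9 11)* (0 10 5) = (0 5)(6 8)(9 11 10) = [5, 1, 2, 3, 4, 0, 8, 7, 6, 11, 9, 10]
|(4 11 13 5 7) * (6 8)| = |(4 11 13 5 7)(6 8)| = 10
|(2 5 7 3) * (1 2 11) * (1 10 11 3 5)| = |(1 2)(5 7)(10 11)| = 2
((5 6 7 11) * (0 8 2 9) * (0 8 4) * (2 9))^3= ((0 4)(5 6 7 11)(8 9))^3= (0 4)(5 11 7 6)(8 9)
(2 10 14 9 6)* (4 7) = [0, 1, 10, 3, 7, 5, 2, 4, 8, 6, 14, 11, 12, 13, 9] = (2 10 14 9 6)(4 7)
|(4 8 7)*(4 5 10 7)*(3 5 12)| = 10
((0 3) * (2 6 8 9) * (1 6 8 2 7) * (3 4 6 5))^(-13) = (0 1 8 4 5 9 6 3 7 2)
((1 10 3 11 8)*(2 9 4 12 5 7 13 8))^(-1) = (1 8 13 7 5 12 4 9 2 11 3 10)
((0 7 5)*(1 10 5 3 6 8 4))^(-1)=(0 5 10 1 4 8 6 3 7)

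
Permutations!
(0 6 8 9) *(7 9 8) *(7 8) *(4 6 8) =(0 8 7 9)(4 6) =[8, 1, 2, 3, 6, 5, 4, 9, 7, 0]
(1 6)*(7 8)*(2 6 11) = [0, 11, 6, 3, 4, 5, 1, 8, 7, 9, 10, 2] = (1 11 2 6)(7 8)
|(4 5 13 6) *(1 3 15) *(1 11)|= 4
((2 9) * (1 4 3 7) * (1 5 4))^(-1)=((2 9)(3 7 5 4))^(-1)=(2 9)(3 4 5 7)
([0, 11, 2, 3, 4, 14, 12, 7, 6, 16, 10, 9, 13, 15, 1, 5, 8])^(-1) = [0, 14, 2, 3, 4, 15, 8, 7, 16, 11, 10, 1, 6, 12, 5, 13, 9]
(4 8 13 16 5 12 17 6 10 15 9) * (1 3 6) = (1 3 6 10 15 9 4 8 13 16 5 12 17) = [0, 3, 2, 6, 8, 12, 10, 7, 13, 4, 15, 11, 17, 16, 14, 9, 5, 1]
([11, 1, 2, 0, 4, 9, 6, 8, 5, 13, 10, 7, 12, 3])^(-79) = [11, 1, 2, 0, 4, 9, 6, 8, 5, 13, 10, 7, 12, 3]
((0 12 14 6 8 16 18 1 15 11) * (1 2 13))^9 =((0 12 14 6 8 16 18 2 13 1 15 11))^9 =(0 1 18 6)(2 8 12 15)(11 13 16 14)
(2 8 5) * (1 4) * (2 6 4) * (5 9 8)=(1 2 5 6 4)(8 9)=[0, 2, 5, 3, 1, 6, 4, 7, 9, 8]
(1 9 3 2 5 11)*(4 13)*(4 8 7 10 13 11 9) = (1 4 11)(2 5 9 3)(7 10 13 8) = [0, 4, 5, 2, 11, 9, 6, 10, 7, 3, 13, 1, 12, 8]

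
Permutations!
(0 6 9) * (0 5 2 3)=[6, 1, 3, 0, 4, 2, 9, 7, 8, 5]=(0 6 9 5 2 3)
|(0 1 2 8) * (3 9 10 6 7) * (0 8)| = 15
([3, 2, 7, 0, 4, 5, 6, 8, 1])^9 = [3, 2, 7, 0, 4, 5, 6, 8, 1]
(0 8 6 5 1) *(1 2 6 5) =(0 8 5 2 6 1) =[8, 0, 6, 3, 4, 2, 1, 7, 5]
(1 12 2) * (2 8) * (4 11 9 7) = (1 12 8 2)(4 11 9 7) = [0, 12, 1, 3, 11, 5, 6, 4, 2, 7, 10, 9, 8]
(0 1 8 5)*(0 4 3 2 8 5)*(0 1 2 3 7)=(0 2 8 1 5 4 7)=[2, 5, 8, 3, 7, 4, 6, 0, 1]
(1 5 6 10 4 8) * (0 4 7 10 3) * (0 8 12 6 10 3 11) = (0 4 12 6 11)(1 5 10 7 3 8) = [4, 5, 2, 8, 12, 10, 11, 3, 1, 9, 7, 0, 6]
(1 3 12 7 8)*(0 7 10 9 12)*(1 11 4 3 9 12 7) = (0 1 9 7 8 11 4 3)(10 12) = [1, 9, 2, 0, 3, 5, 6, 8, 11, 7, 12, 4, 10]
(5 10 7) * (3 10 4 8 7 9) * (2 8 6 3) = [0, 1, 8, 10, 6, 4, 3, 5, 7, 2, 9] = (2 8 7 5 4 6 3 10 9)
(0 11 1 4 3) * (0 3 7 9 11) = (1 4 7 9 11) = [0, 4, 2, 3, 7, 5, 6, 9, 8, 11, 10, 1]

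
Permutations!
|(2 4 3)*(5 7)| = 6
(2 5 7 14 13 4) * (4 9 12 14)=[0, 1, 5, 3, 2, 7, 6, 4, 8, 12, 10, 11, 14, 9, 13]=(2 5 7 4)(9 12 14 13)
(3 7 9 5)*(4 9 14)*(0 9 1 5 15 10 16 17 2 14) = (0 9 15 10 16 17 2 14 4 1 5 3 7) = [9, 5, 14, 7, 1, 3, 6, 0, 8, 15, 16, 11, 12, 13, 4, 10, 17, 2]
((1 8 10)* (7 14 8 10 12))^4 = (14)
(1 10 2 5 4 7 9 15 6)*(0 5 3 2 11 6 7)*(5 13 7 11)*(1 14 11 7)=(0 13 1 10 5 4)(2 3)(6 14 11)(7 9 15)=[13, 10, 3, 2, 0, 4, 14, 9, 8, 15, 5, 6, 12, 1, 11, 7]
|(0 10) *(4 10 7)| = |(0 7 4 10)| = 4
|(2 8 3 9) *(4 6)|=|(2 8 3 9)(4 6)|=4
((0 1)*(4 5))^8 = (5)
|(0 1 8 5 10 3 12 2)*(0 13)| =|(0 1 8 5 10 3 12 2 13)| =9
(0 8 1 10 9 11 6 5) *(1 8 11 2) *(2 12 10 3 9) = [11, 3, 1, 9, 4, 0, 5, 7, 8, 12, 2, 6, 10] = (0 11 6 5)(1 3 9 12 10 2)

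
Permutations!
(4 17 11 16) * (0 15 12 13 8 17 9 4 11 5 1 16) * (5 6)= (0 15 12 13 8 17 6 5 1 16 11)(4 9)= [15, 16, 2, 3, 9, 1, 5, 7, 17, 4, 10, 0, 13, 8, 14, 12, 11, 6]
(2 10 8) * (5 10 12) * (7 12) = (2 7 12 5 10 8) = [0, 1, 7, 3, 4, 10, 6, 12, 2, 9, 8, 11, 5]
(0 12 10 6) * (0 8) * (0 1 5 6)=(0 12 10)(1 5 6 8)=[12, 5, 2, 3, 4, 6, 8, 7, 1, 9, 0, 11, 10]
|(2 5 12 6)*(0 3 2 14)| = 7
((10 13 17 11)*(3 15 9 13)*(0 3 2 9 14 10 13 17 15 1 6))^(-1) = (0 6 1 3)(2 10 14 15 13 11 17 9)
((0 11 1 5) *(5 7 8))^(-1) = ((0 11 1 7 8 5))^(-1) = (0 5 8 7 1 11)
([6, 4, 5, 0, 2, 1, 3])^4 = [6, 1, 2, 0, 4, 5, 3]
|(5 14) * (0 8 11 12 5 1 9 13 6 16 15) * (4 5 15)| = |(0 8 11 12 15)(1 9 13 6 16 4 5 14)| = 40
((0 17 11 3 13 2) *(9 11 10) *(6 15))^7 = (0 2 13 3 11 9 10 17)(6 15)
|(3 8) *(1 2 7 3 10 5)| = 7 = |(1 2 7 3 8 10 5)|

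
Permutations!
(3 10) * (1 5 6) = (1 5 6)(3 10) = [0, 5, 2, 10, 4, 6, 1, 7, 8, 9, 3]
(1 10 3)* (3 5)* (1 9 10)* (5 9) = (3 5)(9 10) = [0, 1, 2, 5, 4, 3, 6, 7, 8, 10, 9]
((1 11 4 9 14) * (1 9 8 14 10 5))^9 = (1 11 4 8 14 9 10 5) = ((1 11 4 8 14 9 10 5))^9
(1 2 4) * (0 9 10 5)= (0 9 10 5)(1 2 4)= [9, 2, 4, 3, 1, 0, 6, 7, 8, 10, 5]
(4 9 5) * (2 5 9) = (9)(2 5 4) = [0, 1, 5, 3, 2, 4, 6, 7, 8, 9]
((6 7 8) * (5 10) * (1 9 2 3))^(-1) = ((1 9 2 3)(5 10)(6 7 8))^(-1) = (1 3 2 9)(5 10)(6 8 7)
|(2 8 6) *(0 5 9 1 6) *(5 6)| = 12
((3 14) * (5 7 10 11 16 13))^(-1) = ((3 14)(5 7 10 11 16 13))^(-1) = (3 14)(5 13 16 11 10 7)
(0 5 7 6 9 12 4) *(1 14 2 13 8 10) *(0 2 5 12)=(0 12 4 2 13 8 10 1 14 5 7 6 9)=[12, 14, 13, 3, 2, 7, 9, 6, 10, 0, 1, 11, 4, 8, 5]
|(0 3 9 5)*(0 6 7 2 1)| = 8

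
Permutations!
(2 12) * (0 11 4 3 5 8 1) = (0 11 4 3 5 8 1)(2 12) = [11, 0, 12, 5, 3, 8, 6, 7, 1, 9, 10, 4, 2]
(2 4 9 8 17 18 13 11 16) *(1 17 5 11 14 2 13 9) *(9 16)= (1 17 18 16 13 14 2 4)(5 11 9 8)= [0, 17, 4, 3, 1, 11, 6, 7, 5, 8, 10, 9, 12, 14, 2, 15, 13, 18, 16]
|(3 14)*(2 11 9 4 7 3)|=7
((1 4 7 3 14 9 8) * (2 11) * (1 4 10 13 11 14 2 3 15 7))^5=(1 2)(3 4)(7 15)(8 11)(9 13)(10 14)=((1 10 13 11 3 2 14 9 8 4)(7 15))^5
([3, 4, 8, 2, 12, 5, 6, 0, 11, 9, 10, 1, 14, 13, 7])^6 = (0 4 2 14 11)(1 3 12 8 7)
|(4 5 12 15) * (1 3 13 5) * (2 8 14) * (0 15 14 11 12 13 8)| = 10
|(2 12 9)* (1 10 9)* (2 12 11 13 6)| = 4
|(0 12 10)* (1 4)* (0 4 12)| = 4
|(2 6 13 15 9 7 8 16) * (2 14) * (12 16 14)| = 8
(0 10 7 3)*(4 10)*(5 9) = (0 4 10 7 3)(5 9) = [4, 1, 2, 0, 10, 9, 6, 3, 8, 5, 7]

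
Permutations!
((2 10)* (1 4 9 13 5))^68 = ((1 4 9 13 5)(2 10))^68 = (1 13 4 5 9)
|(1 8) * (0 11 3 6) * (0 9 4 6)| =6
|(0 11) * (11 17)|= 3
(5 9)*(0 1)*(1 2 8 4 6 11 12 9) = (0 2 8 4 6 11 12 9 5 1) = [2, 0, 8, 3, 6, 1, 11, 7, 4, 5, 10, 12, 9]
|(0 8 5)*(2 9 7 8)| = |(0 2 9 7 8 5)| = 6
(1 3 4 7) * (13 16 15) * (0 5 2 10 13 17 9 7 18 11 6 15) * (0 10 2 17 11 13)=(0 5 17 9 7 1 3 4 18 13 16 10)(6 15 11)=[5, 3, 2, 4, 18, 17, 15, 1, 8, 7, 0, 6, 12, 16, 14, 11, 10, 9, 13]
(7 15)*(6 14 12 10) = (6 14 12 10)(7 15) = [0, 1, 2, 3, 4, 5, 14, 15, 8, 9, 6, 11, 10, 13, 12, 7]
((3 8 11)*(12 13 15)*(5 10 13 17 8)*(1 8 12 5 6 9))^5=((1 8 11 3 6 9)(5 10 13 15)(12 17))^5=(1 9 6 3 11 8)(5 10 13 15)(12 17)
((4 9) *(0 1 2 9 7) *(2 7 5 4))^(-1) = (0 7 1)(2 9)(4 5)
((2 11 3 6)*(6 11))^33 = (2 6)(3 11)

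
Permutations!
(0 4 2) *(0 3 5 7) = (0 4 2 3 5 7) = [4, 1, 3, 5, 2, 7, 6, 0]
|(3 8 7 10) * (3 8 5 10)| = 5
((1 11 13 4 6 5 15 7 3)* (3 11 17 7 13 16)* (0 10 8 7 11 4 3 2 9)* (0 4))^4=(1 2 5)(3 16 6)(4 13 11)(9 15 17)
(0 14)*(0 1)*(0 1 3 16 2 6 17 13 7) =[14, 1, 6, 16, 4, 5, 17, 0, 8, 9, 10, 11, 12, 7, 3, 15, 2, 13] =(0 14 3 16 2 6 17 13 7)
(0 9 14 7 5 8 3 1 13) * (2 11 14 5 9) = (0 2 11 14 7 9 5 8 3 1 13) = [2, 13, 11, 1, 4, 8, 6, 9, 3, 5, 10, 14, 12, 0, 7]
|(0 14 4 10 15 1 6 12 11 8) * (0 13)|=11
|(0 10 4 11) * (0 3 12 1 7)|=8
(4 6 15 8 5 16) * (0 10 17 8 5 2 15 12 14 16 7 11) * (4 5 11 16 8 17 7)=(17)(0 10 7 16 5 4 6 12 14 8 2 15 11)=[10, 1, 15, 3, 6, 4, 12, 16, 2, 9, 7, 0, 14, 13, 8, 11, 5, 17]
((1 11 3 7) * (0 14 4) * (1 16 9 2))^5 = (0 4 14)(1 9 7 11 2 16 3)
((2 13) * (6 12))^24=((2 13)(6 12))^24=(13)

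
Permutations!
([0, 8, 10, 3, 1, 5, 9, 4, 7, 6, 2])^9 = (1 8 7 4)(2 10)(6 9)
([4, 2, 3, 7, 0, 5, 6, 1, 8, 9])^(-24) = (9)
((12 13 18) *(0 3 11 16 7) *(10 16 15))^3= ((0 3 11 15 10 16 7)(12 13 18))^3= (18)(0 15 7 11 16 3 10)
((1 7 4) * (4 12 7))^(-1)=(1 4)(7 12)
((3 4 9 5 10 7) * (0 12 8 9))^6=(0 7 9)(3 5 12)(4 10 8)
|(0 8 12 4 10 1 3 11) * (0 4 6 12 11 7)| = |(0 8 11 4 10 1 3 7)(6 12)| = 8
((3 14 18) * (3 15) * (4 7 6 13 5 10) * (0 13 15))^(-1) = (0 18 14 3 15 6 7 4 10 5 13)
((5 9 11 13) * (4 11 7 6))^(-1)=(4 6 7 9 5 13 11)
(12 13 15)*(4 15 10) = (4 15 12 13 10) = [0, 1, 2, 3, 15, 5, 6, 7, 8, 9, 4, 11, 13, 10, 14, 12]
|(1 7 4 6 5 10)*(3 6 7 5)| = 6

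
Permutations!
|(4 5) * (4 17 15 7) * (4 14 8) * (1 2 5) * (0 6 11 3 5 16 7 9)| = 56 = |(0 6 11 3 5 17 15 9)(1 2 16 7 14 8 4)|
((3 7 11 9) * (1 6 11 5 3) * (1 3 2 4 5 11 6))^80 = (11)(2 5 4)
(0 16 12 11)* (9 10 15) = (0 16 12 11)(9 10 15) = [16, 1, 2, 3, 4, 5, 6, 7, 8, 10, 15, 0, 11, 13, 14, 9, 12]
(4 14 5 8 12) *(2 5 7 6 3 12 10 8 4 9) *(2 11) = (2 5 4 14 7 6 3 12 9 11)(8 10) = [0, 1, 5, 12, 14, 4, 3, 6, 10, 11, 8, 2, 9, 13, 7]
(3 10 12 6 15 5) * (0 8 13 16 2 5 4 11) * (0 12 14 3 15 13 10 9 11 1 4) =(0 8 10 14 3 9 11 12 6 13 16 2 5 15)(1 4) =[8, 4, 5, 9, 1, 15, 13, 7, 10, 11, 14, 12, 6, 16, 3, 0, 2]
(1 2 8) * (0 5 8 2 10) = (0 5 8 1 10) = [5, 10, 2, 3, 4, 8, 6, 7, 1, 9, 0]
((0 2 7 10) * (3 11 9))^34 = ((0 2 7 10)(3 11 9))^34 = (0 7)(2 10)(3 11 9)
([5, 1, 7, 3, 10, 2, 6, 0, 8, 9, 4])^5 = [5, 1, 7, 3, 10, 2, 6, 0, 8, 9, 4]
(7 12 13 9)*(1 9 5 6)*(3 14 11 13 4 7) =(1 9 3 14 11 13 5 6)(4 7 12) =[0, 9, 2, 14, 7, 6, 1, 12, 8, 3, 10, 13, 4, 5, 11]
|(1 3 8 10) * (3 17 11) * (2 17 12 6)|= 9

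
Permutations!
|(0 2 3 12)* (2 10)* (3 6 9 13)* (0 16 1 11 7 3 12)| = |(0 10 2 6 9 13 12 16 1 11 7 3)| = 12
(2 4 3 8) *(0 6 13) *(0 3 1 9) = (0 6 13 3 8 2 4 1 9) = [6, 9, 4, 8, 1, 5, 13, 7, 2, 0, 10, 11, 12, 3]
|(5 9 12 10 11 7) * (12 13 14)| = |(5 9 13 14 12 10 11 7)| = 8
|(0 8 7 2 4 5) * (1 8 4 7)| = 6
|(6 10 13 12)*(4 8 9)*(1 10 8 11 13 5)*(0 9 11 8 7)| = |(0 9 4 8 11 13 12 6 7)(1 10 5)| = 9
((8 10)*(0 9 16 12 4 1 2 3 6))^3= (0 12 2)(1 6 16)(3 9 4)(8 10)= ((0 9 16 12 4 1 2 3 6)(8 10))^3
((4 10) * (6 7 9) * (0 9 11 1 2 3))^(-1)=((0 9 6 7 11 1 2 3)(4 10))^(-1)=(0 3 2 1 11 7 6 9)(4 10)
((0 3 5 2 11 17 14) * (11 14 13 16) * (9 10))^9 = ((0 3 5 2 14)(9 10)(11 17 13 16))^9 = (0 14 2 5 3)(9 10)(11 17 13 16)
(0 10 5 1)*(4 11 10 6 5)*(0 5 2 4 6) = (1 5)(2 4 11 10 6) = [0, 5, 4, 3, 11, 1, 2, 7, 8, 9, 6, 10]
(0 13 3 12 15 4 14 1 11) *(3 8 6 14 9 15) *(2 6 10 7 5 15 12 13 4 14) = [4, 11, 6, 13, 9, 15, 2, 5, 10, 12, 7, 0, 3, 8, 1, 14] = (0 4 9 12 3 13 8 10 7 5 15 14 1 11)(2 6)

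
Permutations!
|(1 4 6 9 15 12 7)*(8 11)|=14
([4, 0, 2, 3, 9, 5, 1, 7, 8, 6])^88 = [6, 9, 2, 3, 1, 5, 4, 7, 8, 0]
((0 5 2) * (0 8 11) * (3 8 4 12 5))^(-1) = (0 11 8 3)(2 5 12 4)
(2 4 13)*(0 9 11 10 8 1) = (0 9 11 10 8 1)(2 4 13) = [9, 0, 4, 3, 13, 5, 6, 7, 1, 11, 8, 10, 12, 2]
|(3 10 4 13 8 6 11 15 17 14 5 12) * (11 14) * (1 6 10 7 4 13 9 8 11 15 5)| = 30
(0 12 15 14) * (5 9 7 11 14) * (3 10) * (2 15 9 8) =(0 12 9 7 11 14)(2 15 5 8)(3 10) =[12, 1, 15, 10, 4, 8, 6, 11, 2, 7, 3, 14, 9, 13, 0, 5]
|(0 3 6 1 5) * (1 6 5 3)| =|(6)(0 1 3 5)| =4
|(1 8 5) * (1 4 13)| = |(1 8 5 4 13)| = 5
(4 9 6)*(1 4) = (1 4 9 6) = [0, 4, 2, 3, 9, 5, 1, 7, 8, 6]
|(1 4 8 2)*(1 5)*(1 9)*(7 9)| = 7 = |(1 4 8 2 5 7 9)|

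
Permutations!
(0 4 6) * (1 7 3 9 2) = (0 4 6)(1 7 3 9 2) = [4, 7, 1, 9, 6, 5, 0, 3, 8, 2]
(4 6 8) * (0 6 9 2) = (0 6 8 4 9 2) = [6, 1, 0, 3, 9, 5, 8, 7, 4, 2]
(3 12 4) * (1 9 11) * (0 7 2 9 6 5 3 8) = [7, 6, 9, 12, 8, 3, 5, 2, 0, 11, 10, 1, 4] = (0 7 2 9 11 1 6 5 3 12 4 8)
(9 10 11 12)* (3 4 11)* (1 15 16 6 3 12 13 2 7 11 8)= (1 15 16 6 3 4 8)(2 7 11 13)(9 10 12)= [0, 15, 7, 4, 8, 5, 3, 11, 1, 10, 12, 13, 9, 2, 14, 16, 6]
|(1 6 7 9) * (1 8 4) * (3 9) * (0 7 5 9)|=|(0 7 3)(1 6 5 9 8 4)|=6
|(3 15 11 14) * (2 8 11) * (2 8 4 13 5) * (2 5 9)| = |(2 4 13 9)(3 15 8 11 14)| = 20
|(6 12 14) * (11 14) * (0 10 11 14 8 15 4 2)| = |(0 10 11 8 15 4 2)(6 12 14)| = 21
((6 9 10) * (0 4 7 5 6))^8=((0 4 7 5 6 9 10))^8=(0 4 7 5 6 9 10)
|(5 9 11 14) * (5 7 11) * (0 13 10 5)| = |(0 13 10 5 9)(7 11 14)| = 15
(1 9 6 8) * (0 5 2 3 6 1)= (0 5 2 3 6 8)(1 9)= [5, 9, 3, 6, 4, 2, 8, 7, 0, 1]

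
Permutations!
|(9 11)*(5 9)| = 3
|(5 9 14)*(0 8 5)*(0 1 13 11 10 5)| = 14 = |(0 8)(1 13 11 10 5 9 14)|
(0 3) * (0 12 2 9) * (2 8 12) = [3, 1, 9, 2, 4, 5, 6, 7, 12, 0, 10, 11, 8] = (0 3 2 9)(8 12)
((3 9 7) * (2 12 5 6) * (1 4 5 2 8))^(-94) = (12)(1 4 5 6 8)(3 7 9)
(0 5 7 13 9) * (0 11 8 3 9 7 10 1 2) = [5, 2, 0, 9, 4, 10, 6, 13, 3, 11, 1, 8, 12, 7] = (0 5 10 1 2)(3 9 11 8)(7 13)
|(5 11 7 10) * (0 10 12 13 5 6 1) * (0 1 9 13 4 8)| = 11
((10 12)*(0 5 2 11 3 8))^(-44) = (12)(0 3 2)(5 8 11)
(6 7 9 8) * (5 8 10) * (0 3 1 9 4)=(0 3 1 9 10 5 8 6 7 4)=[3, 9, 2, 1, 0, 8, 7, 4, 6, 10, 5]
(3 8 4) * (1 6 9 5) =(1 6 9 5)(3 8 4) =[0, 6, 2, 8, 3, 1, 9, 7, 4, 5]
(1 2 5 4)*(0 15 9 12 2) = [15, 0, 5, 3, 1, 4, 6, 7, 8, 12, 10, 11, 2, 13, 14, 9] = (0 15 9 12 2 5 4 1)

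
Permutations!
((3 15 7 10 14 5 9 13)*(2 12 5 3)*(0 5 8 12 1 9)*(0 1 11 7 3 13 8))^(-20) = ((0 5 1 9 8 12)(2 11 7 10 14 13)(3 15))^(-20) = (15)(0 8 1)(2 14 7)(5 12 9)(10 11 13)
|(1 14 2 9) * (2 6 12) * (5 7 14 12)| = |(1 12 2 9)(5 7 14 6)| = 4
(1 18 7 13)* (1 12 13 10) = (1 18 7 10)(12 13) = [0, 18, 2, 3, 4, 5, 6, 10, 8, 9, 1, 11, 13, 12, 14, 15, 16, 17, 7]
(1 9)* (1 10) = [0, 9, 2, 3, 4, 5, 6, 7, 8, 10, 1] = (1 9 10)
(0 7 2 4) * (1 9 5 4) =(0 7 2 1 9 5 4) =[7, 9, 1, 3, 0, 4, 6, 2, 8, 5]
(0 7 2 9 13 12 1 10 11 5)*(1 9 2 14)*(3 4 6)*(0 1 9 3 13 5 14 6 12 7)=(1 10 11 14 9 5)(3 4 12)(6 13 7)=[0, 10, 2, 4, 12, 1, 13, 6, 8, 5, 11, 14, 3, 7, 9]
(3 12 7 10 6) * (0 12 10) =(0 12 7)(3 10 6) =[12, 1, 2, 10, 4, 5, 3, 0, 8, 9, 6, 11, 7]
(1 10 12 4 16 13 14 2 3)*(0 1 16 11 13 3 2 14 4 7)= (0 1 10 12 7)(3 16)(4 11 13)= [1, 10, 2, 16, 11, 5, 6, 0, 8, 9, 12, 13, 7, 4, 14, 15, 3]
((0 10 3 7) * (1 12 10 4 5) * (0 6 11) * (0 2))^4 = ((0 4 5 1 12 10 3 7 6 11 2))^4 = (0 12 6 4 10 11 5 3 2 1 7)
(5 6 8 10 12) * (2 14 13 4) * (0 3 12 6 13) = (0 3 12 5 13 4 2 14)(6 8 10) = [3, 1, 14, 12, 2, 13, 8, 7, 10, 9, 6, 11, 5, 4, 0]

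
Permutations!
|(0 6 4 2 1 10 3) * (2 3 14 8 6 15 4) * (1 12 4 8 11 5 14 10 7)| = |(0 15 8 6 2 12 4 3)(1 7)(5 14 11)| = 24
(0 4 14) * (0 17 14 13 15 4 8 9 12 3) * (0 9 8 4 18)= [4, 1, 2, 9, 13, 5, 6, 7, 8, 12, 10, 11, 3, 15, 17, 18, 16, 14, 0]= (0 4 13 15 18)(3 9 12)(14 17)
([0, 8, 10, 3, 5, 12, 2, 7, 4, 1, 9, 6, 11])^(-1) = (1 9 10 2 6 11 12 5 4 8)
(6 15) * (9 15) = (6 9 15) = [0, 1, 2, 3, 4, 5, 9, 7, 8, 15, 10, 11, 12, 13, 14, 6]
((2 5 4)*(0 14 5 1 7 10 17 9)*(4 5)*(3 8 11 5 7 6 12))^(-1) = ((0 14 4 2 1 6 12 3 8 11 5 7 10 17 9))^(-1) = (0 9 17 10 7 5 11 8 3 12 6 1 2 4 14)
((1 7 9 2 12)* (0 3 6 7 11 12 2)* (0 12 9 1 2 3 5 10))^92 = ((0 5 10)(1 11 9 12 2 3 6 7))^92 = (0 10 5)(1 2)(3 11)(6 9)(7 12)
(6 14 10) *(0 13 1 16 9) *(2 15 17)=(0 13 1 16 9)(2 15 17)(6 14 10)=[13, 16, 15, 3, 4, 5, 14, 7, 8, 0, 6, 11, 12, 1, 10, 17, 9, 2]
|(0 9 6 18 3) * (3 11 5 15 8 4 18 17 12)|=6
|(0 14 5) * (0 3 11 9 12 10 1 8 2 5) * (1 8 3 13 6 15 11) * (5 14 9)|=70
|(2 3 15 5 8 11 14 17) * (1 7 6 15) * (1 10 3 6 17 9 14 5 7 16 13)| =|(1 16 13)(2 6 15 7 17)(3 10)(5 8 11)(9 14)| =30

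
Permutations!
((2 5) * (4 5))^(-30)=(5)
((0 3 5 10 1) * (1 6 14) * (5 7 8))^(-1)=((0 3 7 8 5 10 6 14 1))^(-1)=(0 1 14 6 10 5 8 7 3)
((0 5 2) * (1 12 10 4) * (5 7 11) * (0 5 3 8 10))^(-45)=((0 7 11 3 8 10 4 1 12)(2 5))^(-45)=(12)(2 5)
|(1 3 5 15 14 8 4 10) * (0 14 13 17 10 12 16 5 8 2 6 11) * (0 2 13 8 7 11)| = 66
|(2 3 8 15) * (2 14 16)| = 6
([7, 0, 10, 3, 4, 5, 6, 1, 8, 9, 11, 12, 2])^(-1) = [1, 7, 12, 3, 4, 5, 6, 0, 8, 9, 2, 10, 11]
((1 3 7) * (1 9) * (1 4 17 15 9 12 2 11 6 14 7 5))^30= (4 15)(9 17)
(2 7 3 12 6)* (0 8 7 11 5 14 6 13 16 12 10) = (0 8 7 3 10)(2 11 5 14 6)(12 13 16) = [8, 1, 11, 10, 4, 14, 2, 3, 7, 9, 0, 5, 13, 16, 6, 15, 12]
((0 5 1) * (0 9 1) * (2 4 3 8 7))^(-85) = (0 5)(1 9)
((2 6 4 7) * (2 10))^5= (10)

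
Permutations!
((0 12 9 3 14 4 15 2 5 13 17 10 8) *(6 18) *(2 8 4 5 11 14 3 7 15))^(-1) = (0 8 15 7 9 12)(2 4 10 17 13 5 14 11)(6 18)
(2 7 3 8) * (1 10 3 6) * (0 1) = [1, 10, 7, 8, 4, 5, 0, 6, 2, 9, 3] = (0 1 10 3 8 2 7 6)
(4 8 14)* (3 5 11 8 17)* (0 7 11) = (0 7 11 8 14 4 17 3 5) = [7, 1, 2, 5, 17, 0, 6, 11, 14, 9, 10, 8, 12, 13, 4, 15, 16, 3]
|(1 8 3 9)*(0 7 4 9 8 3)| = |(0 7 4 9 1 3 8)| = 7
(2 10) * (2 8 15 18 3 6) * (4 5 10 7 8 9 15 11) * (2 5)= [0, 1, 7, 6, 2, 10, 5, 8, 11, 15, 9, 4, 12, 13, 14, 18, 16, 17, 3]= (2 7 8 11 4)(3 6 5 10 9 15 18)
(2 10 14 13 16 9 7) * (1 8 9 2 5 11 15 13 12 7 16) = (1 8 9 16 2 10 14 12 7 5 11 15 13) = [0, 8, 10, 3, 4, 11, 6, 5, 9, 16, 14, 15, 7, 1, 12, 13, 2]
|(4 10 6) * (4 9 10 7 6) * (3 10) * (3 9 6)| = 4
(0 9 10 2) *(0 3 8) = [9, 1, 3, 8, 4, 5, 6, 7, 0, 10, 2] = (0 9 10 2 3 8)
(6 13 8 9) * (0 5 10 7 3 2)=(0 5 10 7 3 2)(6 13 8 9)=[5, 1, 0, 2, 4, 10, 13, 3, 9, 6, 7, 11, 12, 8]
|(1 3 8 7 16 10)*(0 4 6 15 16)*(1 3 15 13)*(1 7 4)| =|(0 1 15 16 10 3 8 4 6 13 7)| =11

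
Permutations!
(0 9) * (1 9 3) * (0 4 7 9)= [3, 0, 2, 1, 7, 5, 6, 9, 8, 4]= (0 3 1)(4 7 9)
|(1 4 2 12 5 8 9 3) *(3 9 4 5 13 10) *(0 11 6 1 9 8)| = |(0 11 6 1 5)(2 12 13 10 3 9 8 4)| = 40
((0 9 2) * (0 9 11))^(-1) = (0 11)(2 9)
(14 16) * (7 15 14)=(7 15 14 16)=[0, 1, 2, 3, 4, 5, 6, 15, 8, 9, 10, 11, 12, 13, 16, 14, 7]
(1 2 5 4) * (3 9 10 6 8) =[0, 2, 5, 9, 1, 4, 8, 7, 3, 10, 6] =(1 2 5 4)(3 9 10 6 8)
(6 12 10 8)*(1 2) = (1 2)(6 12 10 8) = [0, 2, 1, 3, 4, 5, 12, 7, 6, 9, 8, 11, 10]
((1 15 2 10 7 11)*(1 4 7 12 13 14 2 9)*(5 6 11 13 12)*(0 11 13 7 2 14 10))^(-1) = (0 2 4 11)(1 9 15)(5 10 13 6)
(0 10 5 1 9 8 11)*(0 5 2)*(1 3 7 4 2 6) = (0 10 6 1 9 8 11 5 3 7 4 2) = [10, 9, 0, 7, 2, 3, 1, 4, 11, 8, 6, 5]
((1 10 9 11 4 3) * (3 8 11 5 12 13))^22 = (1 10 9 5 12 13 3)(4 8 11)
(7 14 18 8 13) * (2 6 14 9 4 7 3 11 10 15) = (2 6 14 18 8 13 3 11 10 15)(4 7 9) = [0, 1, 6, 11, 7, 5, 14, 9, 13, 4, 15, 10, 12, 3, 18, 2, 16, 17, 8]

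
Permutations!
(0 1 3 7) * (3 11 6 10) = (0 1 11 6 10 3 7) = [1, 11, 2, 7, 4, 5, 10, 0, 8, 9, 3, 6]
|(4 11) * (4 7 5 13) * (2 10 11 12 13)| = 15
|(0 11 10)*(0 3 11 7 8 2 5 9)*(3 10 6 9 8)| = 6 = |(0 7 3 11 6 9)(2 5 8)|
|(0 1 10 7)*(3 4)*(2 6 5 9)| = 4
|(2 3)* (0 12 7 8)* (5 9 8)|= |(0 12 7 5 9 8)(2 3)|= 6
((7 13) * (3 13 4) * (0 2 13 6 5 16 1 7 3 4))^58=(0 6 7 3 1 13 16 2 5)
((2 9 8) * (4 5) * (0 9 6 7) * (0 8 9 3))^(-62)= (9)(2 7)(6 8)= ((9)(0 3)(2 6 7 8)(4 5))^(-62)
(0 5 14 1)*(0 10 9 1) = (0 5 14)(1 10 9) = [5, 10, 2, 3, 4, 14, 6, 7, 8, 1, 9, 11, 12, 13, 0]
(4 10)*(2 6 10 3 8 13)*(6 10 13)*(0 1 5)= [1, 5, 10, 8, 3, 0, 13, 7, 6, 9, 4, 11, 12, 2]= (0 1 5)(2 10 4 3 8 6 13)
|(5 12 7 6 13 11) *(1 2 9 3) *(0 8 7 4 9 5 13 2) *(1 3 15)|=22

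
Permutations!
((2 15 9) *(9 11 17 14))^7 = (2 15 11 17 14 9)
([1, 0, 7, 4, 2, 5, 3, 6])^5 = [1, 0, 2, 3, 4, 5, 6, 7]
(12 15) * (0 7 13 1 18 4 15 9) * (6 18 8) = [7, 8, 2, 3, 15, 5, 18, 13, 6, 0, 10, 11, 9, 1, 14, 12, 16, 17, 4] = (0 7 13 1 8 6 18 4 15 12 9)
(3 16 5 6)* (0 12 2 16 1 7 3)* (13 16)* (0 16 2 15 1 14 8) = (0 12 15 1 7 3 14 8)(2 13)(5 6 16) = [12, 7, 13, 14, 4, 6, 16, 3, 0, 9, 10, 11, 15, 2, 8, 1, 5]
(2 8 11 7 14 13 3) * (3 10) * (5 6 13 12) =(2 8 11 7 14 12 5 6 13 10 3) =[0, 1, 8, 2, 4, 6, 13, 14, 11, 9, 3, 7, 5, 10, 12]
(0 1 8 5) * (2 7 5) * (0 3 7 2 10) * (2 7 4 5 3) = (0 1 8 10)(2 7 3 4 5) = [1, 8, 7, 4, 5, 2, 6, 3, 10, 9, 0]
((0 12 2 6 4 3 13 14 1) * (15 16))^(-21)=((0 12 2 6 4 3 13 14 1)(15 16))^(-21)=(0 13 6)(1 3 2)(4 12 14)(15 16)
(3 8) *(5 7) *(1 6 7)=(1 6 7 5)(3 8)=[0, 6, 2, 8, 4, 1, 7, 5, 3]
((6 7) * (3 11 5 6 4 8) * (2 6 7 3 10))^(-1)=((2 6 3 11 5 7 4 8 10))^(-1)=(2 10 8 4 7 5 11 3 6)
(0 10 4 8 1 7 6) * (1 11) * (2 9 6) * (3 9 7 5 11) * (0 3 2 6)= (0 10 4 8 2 7 6 3 9)(1 5 11)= [10, 5, 7, 9, 8, 11, 3, 6, 2, 0, 4, 1]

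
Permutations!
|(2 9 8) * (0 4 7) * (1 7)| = 12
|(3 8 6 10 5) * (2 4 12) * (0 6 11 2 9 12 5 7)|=12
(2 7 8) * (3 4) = [0, 1, 7, 4, 3, 5, 6, 8, 2] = (2 7 8)(3 4)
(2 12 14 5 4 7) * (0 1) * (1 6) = (0 6 1)(2 12 14 5 4 7) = [6, 0, 12, 3, 7, 4, 1, 2, 8, 9, 10, 11, 14, 13, 5]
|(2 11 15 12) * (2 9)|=|(2 11 15 12 9)|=5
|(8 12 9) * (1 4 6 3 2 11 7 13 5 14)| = |(1 4 6 3 2 11 7 13 5 14)(8 12 9)| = 30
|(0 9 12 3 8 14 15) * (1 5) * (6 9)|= 8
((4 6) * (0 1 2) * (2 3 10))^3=((0 1 3 10 2)(4 6))^3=(0 10 1 2 3)(4 6)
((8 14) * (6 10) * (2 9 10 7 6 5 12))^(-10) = ((2 9 10 5 12)(6 7)(8 14))^(-10) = (14)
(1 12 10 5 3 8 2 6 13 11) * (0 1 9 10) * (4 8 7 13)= (0 1 12)(2 6 4 8)(3 7 13 11 9 10 5)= [1, 12, 6, 7, 8, 3, 4, 13, 2, 10, 5, 9, 0, 11]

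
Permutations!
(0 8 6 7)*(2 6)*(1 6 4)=(0 8 2 4 1 6 7)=[8, 6, 4, 3, 1, 5, 7, 0, 2]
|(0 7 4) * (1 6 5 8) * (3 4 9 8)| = |(0 7 9 8 1 6 5 3 4)| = 9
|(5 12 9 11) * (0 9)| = 5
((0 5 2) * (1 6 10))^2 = ((0 5 2)(1 6 10))^2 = (0 2 5)(1 10 6)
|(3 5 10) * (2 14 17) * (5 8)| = 12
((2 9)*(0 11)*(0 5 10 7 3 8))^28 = (11)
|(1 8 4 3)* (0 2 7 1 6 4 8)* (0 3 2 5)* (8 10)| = 6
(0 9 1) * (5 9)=(0 5 9 1)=[5, 0, 2, 3, 4, 9, 6, 7, 8, 1]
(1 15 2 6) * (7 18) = (1 15 2 6)(7 18) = [0, 15, 6, 3, 4, 5, 1, 18, 8, 9, 10, 11, 12, 13, 14, 2, 16, 17, 7]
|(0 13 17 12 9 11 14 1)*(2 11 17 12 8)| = |(0 13 12 9 17 8 2 11 14 1)| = 10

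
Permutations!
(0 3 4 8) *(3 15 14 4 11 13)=(0 15 14 4 8)(3 11 13)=[15, 1, 2, 11, 8, 5, 6, 7, 0, 9, 10, 13, 12, 3, 4, 14]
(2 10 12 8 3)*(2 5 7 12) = (2 10)(3 5 7 12 8) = [0, 1, 10, 5, 4, 7, 6, 12, 3, 9, 2, 11, 8]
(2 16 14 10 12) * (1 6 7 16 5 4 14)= (1 6 7 16)(2 5 4 14 10 12)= [0, 6, 5, 3, 14, 4, 7, 16, 8, 9, 12, 11, 2, 13, 10, 15, 1]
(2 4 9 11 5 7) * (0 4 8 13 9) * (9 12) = (0 4)(2 8 13 12 9 11 5 7) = [4, 1, 8, 3, 0, 7, 6, 2, 13, 11, 10, 5, 9, 12]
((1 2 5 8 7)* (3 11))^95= ((1 2 5 8 7)(3 11))^95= (3 11)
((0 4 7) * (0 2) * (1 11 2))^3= (0 1)(2 7)(4 11)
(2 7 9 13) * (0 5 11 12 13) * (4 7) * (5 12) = [12, 1, 4, 3, 7, 11, 6, 9, 8, 0, 10, 5, 13, 2] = (0 12 13 2 4 7 9)(5 11)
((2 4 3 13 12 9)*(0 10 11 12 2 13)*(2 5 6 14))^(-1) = ((0 10 11 12 9 13 5 6 14 2 4 3))^(-1) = (0 3 4 2 14 6 5 13 9 12 11 10)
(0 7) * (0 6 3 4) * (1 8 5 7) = (0 1 8 5 7 6 3 4) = [1, 8, 2, 4, 0, 7, 3, 6, 5]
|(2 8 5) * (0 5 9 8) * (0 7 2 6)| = 6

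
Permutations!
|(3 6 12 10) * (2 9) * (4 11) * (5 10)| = 10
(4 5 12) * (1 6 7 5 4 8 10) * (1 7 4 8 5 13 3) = [0, 6, 2, 1, 8, 12, 4, 13, 10, 9, 7, 11, 5, 3] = (1 6 4 8 10 7 13 3)(5 12)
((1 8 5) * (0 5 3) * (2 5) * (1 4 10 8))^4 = (0 10 2 8 5 3 4)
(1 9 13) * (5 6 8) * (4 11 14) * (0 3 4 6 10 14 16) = [3, 9, 2, 4, 11, 10, 8, 7, 5, 13, 14, 16, 12, 1, 6, 15, 0] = (0 3 4 11 16)(1 9 13)(5 10 14 6 8)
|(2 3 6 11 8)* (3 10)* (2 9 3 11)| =7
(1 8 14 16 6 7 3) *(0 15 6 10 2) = (0 15 6 7 3 1 8 14 16 10 2) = [15, 8, 0, 1, 4, 5, 7, 3, 14, 9, 2, 11, 12, 13, 16, 6, 10]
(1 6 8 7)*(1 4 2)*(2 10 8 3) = (1 6 3 2)(4 10 8 7) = [0, 6, 1, 2, 10, 5, 3, 4, 7, 9, 8]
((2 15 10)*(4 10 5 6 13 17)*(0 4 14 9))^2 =(0 10 15 6 17 9 4 2 5 13 14)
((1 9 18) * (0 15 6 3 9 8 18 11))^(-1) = (0 11 9 3 6 15)(1 18 8)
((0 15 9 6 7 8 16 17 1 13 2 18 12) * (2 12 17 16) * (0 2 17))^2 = ((0 15 9 6 7 8 17 1 13 12 2 18))^2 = (0 9 7 17 13 2)(1 12 18 15 6 8)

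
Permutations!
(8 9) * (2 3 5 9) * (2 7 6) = (2 3 5 9 8 7 6) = [0, 1, 3, 5, 4, 9, 2, 6, 7, 8]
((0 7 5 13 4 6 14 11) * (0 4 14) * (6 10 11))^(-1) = (0 6 14 13 5 7)(4 11 10) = ((0 7 5 13 14 6)(4 10 11))^(-1)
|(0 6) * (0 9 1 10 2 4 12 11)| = |(0 6 9 1 10 2 4 12 11)| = 9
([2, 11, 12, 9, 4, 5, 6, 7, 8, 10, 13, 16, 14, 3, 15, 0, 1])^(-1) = (0 15 14 12 2)(1 16 11)(3 13 10 9)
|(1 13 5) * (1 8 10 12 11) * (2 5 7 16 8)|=|(1 13 7 16 8 10 12 11)(2 5)|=8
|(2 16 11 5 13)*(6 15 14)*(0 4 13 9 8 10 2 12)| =84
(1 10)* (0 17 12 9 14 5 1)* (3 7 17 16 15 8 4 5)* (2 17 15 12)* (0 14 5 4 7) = [16, 10, 17, 0, 4, 1, 6, 15, 7, 5, 14, 11, 9, 13, 3, 8, 12, 2] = (0 16 12 9 5 1 10 14 3)(2 17)(7 15 8)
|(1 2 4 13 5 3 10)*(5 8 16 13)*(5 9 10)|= |(1 2 4 9 10)(3 5)(8 16 13)|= 30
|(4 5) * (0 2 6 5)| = 5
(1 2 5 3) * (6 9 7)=(1 2 5 3)(6 9 7)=[0, 2, 5, 1, 4, 3, 9, 6, 8, 7]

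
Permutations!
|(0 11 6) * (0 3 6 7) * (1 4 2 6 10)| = |(0 11 7)(1 4 2 6 3 10)| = 6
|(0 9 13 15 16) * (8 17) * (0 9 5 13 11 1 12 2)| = 10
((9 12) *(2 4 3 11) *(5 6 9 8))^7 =((2 4 3 11)(5 6 9 12 8))^7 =(2 11 3 4)(5 9 8 6 12)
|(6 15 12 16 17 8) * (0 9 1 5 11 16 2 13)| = |(0 9 1 5 11 16 17 8 6 15 12 2 13)| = 13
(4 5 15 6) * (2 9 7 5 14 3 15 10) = (2 9 7 5 10)(3 15 6 4 14) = [0, 1, 9, 15, 14, 10, 4, 5, 8, 7, 2, 11, 12, 13, 3, 6]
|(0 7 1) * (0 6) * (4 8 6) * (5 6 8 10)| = |(0 7 1 4 10 5 6)| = 7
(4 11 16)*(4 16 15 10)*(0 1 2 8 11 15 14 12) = [1, 2, 8, 3, 15, 5, 6, 7, 11, 9, 4, 14, 0, 13, 12, 10, 16] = (16)(0 1 2 8 11 14 12)(4 15 10)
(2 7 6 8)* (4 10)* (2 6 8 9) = [0, 1, 7, 3, 10, 5, 9, 8, 6, 2, 4] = (2 7 8 6 9)(4 10)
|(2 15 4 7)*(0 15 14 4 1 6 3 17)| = |(0 15 1 6 3 17)(2 14 4 7)| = 12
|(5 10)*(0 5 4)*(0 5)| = 3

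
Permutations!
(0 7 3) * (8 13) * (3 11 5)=[7, 1, 2, 0, 4, 3, 6, 11, 13, 9, 10, 5, 12, 8]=(0 7 11 5 3)(8 13)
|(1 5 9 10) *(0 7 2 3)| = |(0 7 2 3)(1 5 9 10)| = 4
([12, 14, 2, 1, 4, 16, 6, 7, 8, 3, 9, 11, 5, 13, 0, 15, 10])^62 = (0 14 1 3 9 10 16 5 12)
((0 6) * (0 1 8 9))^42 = (0 1 9 6 8)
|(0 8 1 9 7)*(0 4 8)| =|(1 9 7 4 8)| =5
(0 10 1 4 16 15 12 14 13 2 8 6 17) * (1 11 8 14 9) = (0 10 11 8 6 17)(1 4 16 15 12 9)(2 14 13) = [10, 4, 14, 3, 16, 5, 17, 7, 6, 1, 11, 8, 9, 2, 13, 12, 15, 0]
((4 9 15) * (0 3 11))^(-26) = ((0 3 11)(4 9 15))^(-26) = (0 3 11)(4 9 15)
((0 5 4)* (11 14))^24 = (14)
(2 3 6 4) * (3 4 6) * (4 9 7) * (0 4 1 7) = (0 4 2 9)(1 7) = [4, 7, 9, 3, 2, 5, 6, 1, 8, 0]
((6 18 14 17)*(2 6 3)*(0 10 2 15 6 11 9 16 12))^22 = (0 10 2 11 9 16 12)(3 14 6)(15 17 18)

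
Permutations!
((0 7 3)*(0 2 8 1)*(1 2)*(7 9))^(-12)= (0 3 9 1 7)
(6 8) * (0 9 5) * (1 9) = (0 1 9 5)(6 8) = [1, 9, 2, 3, 4, 0, 8, 7, 6, 5]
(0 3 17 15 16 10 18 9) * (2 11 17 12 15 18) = (0 3 12 15 16 10 2 11 17 18 9) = [3, 1, 11, 12, 4, 5, 6, 7, 8, 0, 2, 17, 15, 13, 14, 16, 10, 18, 9]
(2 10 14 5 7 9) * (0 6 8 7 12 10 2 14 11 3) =(0 6 8 7 9 14 5 12 10 11 3) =[6, 1, 2, 0, 4, 12, 8, 9, 7, 14, 11, 3, 10, 13, 5]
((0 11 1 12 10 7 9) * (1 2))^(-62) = (0 2 12 7)(1 10 9 11)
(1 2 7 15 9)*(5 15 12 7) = (1 2 5 15 9)(7 12) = [0, 2, 5, 3, 4, 15, 6, 12, 8, 1, 10, 11, 7, 13, 14, 9]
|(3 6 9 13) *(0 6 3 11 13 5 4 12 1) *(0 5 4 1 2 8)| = 14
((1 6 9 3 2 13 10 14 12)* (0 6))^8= ((0 6 9 3 2 13 10 14 12 1))^8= (0 12 10 2 9)(1 14 13 3 6)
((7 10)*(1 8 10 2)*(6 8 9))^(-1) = (1 2 7 10 8 6 9)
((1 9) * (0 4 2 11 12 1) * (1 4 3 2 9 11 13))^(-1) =((0 3 2 13 1 11 12 4 9))^(-1) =(0 9 4 12 11 1 13 2 3)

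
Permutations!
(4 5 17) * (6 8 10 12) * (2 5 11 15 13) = (2 5 17 4 11 15 13)(6 8 10 12) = [0, 1, 5, 3, 11, 17, 8, 7, 10, 9, 12, 15, 6, 2, 14, 13, 16, 4]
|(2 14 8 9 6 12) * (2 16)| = 7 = |(2 14 8 9 6 12 16)|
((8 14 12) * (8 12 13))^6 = (14)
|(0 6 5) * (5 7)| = 4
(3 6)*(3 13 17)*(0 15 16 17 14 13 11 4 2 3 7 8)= (0 15 16 17 7 8)(2 3 6 11 4)(13 14)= [15, 1, 3, 6, 2, 5, 11, 8, 0, 9, 10, 4, 12, 14, 13, 16, 17, 7]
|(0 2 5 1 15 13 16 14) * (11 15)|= |(0 2 5 1 11 15 13 16 14)|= 9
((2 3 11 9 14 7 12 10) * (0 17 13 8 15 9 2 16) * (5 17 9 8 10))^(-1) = ((0 9 14 7 12 5 17 13 10 16)(2 3 11)(8 15))^(-1) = (0 16 10 13 17 5 12 7 14 9)(2 11 3)(8 15)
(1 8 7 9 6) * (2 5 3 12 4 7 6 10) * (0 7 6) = [7, 8, 5, 12, 6, 3, 1, 9, 0, 10, 2, 11, 4] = (0 7 9 10 2 5 3 12 4 6 1 8)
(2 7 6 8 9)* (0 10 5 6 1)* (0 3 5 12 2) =(0 10 12 2 7 1 3 5 6 8 9) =[10, 3, 7, 5, 4, 6, 8, 1, 9, 0, 12, 11, 2]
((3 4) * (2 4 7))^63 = ((2 4 3 7))^63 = (2 7 3 4)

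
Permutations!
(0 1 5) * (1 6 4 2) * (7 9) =(0 6 4 2 1 5)(7 9) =[6, 5, 1, 3, 2, 0, 4, 9, 8, 7]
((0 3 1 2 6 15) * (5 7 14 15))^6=(0 7 2)(1 15 5)(3 14 6)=((0 3 1 2 6 5 7 14 15))^6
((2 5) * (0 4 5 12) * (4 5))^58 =((0 5 2 12))^58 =(0 2)(5 12)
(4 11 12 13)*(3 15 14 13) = (3 15 14 13 4 11 12) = [0, 1, 2, 15, 11, 5, 6, 7, 8, 9, 10, 12, 3, 4, 13, 14]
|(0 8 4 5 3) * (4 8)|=|(8)(0 4 5 3)|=4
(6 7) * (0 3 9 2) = (0 3 9 2)(6 7) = [3, 1, 0, 9, 4, 5, 7, 6, 8, 2]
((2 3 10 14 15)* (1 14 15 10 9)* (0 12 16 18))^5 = (0 12 16 18)(1 3 15 14 9 2 10)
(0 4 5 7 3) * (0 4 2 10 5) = (0 2 10 5 7 3 4) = [2, 1, 10, 4, 0, 7, 6, 3, 8, 9, 5]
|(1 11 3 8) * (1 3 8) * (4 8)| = |(1 11 4 8 3)| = 5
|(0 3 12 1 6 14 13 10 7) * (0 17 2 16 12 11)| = |(0 3 11)(1 6 14 13 10 7 17 2 16 12)| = 30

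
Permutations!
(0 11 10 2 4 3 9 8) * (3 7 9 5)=(0 11 10 2 4 7 9 8)(3 5)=[11, 1, 4, 5, 7, 3, 6, 9, 0, 8, 2, 10]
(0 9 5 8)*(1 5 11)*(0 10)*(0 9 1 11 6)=(11)(0 1 5 8 10 9 6)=[1, 5, 2, 3, 4, 8, 0, 7, 10, 6, 9, 11]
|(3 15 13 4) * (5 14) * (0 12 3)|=|(0 12 3 15 13 4)(5 14)|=6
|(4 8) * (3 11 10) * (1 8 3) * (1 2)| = 7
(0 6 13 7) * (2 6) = [2, 1, 6, 3, 4, 5, 13, 0, 8, 9, 10, 11, 12, 7] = (0 2 6 13 7)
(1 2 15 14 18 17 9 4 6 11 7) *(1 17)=(1 2 15 14 18)(4 6 11 7 17 9)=[0, 2, 15, 3, 6, 5, 11, 17, 8, 4, 10, 7, 12, 13, 18, 14, 16, 9, 1]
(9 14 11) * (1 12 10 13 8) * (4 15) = [0, 12, 2, 3, 15, 5, 6, 7, 1, 14, 13, 9, 10, 8, 11, 4] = (1 12 10 13 8)(4 15)(9 14 11)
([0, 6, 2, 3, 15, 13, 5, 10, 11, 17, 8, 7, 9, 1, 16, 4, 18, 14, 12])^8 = [0, 1, 2, 3, 4, 5, 6, 7, 8, 14, 10, 11, 17, 13, 18, 15, 12, 16, 9]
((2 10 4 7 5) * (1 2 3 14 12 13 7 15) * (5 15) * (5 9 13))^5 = ((1 2 10 4 9 13 7 15)(3 14 12 5))^5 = (1 13 10 15 9 2 7 4)(3 14 12 5)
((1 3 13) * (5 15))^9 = (5 15)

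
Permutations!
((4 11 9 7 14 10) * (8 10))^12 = (4 8 7 11 10 14 9)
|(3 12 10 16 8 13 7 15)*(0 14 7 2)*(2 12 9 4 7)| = |(0 14 2)(3 9 4 7 15)(8 13 12 10 16)| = 15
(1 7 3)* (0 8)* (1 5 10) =(0 8)(1 7 3 5 10) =[8, 7, 2, 5, 4, 10, 6, 3, 0, 9, 1]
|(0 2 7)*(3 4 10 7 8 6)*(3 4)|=7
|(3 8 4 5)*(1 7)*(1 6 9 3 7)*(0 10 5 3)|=|(0 10 5 7 6 9)(3 8 4)|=6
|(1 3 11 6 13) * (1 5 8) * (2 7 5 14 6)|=|(1 3 11 2 7 5 8)(6 13 14)|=21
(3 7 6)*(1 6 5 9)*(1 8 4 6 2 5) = (1 2 5 9 8 4 6 3 7) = [0, 2, 5, 7, 6, 9, 3, 1, 4, 8]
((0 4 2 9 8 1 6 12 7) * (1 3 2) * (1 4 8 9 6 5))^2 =(0 3 6 7 8 2 12)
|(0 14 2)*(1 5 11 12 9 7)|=6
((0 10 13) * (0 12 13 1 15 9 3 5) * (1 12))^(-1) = (0 5 3 9 15 1 13 12 10)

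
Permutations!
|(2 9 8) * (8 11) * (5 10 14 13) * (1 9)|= 20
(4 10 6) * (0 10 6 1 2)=(0 10 1 2)(4 6)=[10, 2, 0, 3, 6, 5, 4, 7, 8, 9, 1]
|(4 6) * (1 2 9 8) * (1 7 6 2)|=6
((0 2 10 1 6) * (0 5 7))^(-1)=(0 7 5 6 1 10 2)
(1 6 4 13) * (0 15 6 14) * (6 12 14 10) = (0 15 12 14)(1 10 6 4 13) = [15, 10, 2, 3, 13, 5, 4, 7, 8, 9, 6, 11, 14, 1, 0, 12]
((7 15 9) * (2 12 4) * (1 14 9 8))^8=(1 9 15)(2 4 12)(7 8 14)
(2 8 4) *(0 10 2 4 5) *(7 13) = (0 10 2 8 5)(7 13) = [10, 1, 8, 3, 4, 0, 6, 13, 5, 9, 2, 11, 12, 7]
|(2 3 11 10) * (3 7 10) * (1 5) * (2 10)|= |(1 5)(2 7)(3 11)|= 2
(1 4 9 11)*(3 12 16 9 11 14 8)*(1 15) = (1 4 11 15)(3 12 16 9 14 8) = [0, 4, 2, 12, 11, 5, 6, 7, 3, 14, 10, 15, 16, 13, 8, 1, 9]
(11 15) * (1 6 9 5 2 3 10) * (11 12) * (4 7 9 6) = (1 4 7 9 5 2 3 10)(11 15 12) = [0, 4, 3, 10, 7, 2, 6, 9, 8, 5, 1, 15, 11, 13, 14, 12]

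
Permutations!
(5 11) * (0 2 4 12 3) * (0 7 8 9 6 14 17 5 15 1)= [2, 0, 4, 7, 12, 11, 14, 8, 9, 6, 10, 15, 3, 13, 17, 1, 16, 5]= (0 2 4 12 3 7 8 9 6 14 17 5 11 15 1)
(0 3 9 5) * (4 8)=(0 3 9 5)(4 8)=[3, 1, 2, 9, 8, 0, 6, 7, 4, 5]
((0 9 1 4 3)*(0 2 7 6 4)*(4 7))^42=(9)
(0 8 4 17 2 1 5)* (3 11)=[8, 5, 1, 11, 17, 0, 6, 7, 4, 9, 10, 3, 12, 13, 14, 15, 16, 2]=(0 8 4 17 2 1 5)(3 11)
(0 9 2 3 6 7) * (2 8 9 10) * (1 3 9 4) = (0 10 2 9 8 4 1 3 6 7) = [10, 3, 9, 6, 1, 5, 7, 0, 4, 8, 2]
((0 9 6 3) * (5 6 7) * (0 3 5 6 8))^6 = ((0 9 7 6 5 8))^6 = (9)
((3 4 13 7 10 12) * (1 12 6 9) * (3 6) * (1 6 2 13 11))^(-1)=(1 11 4 3 10 7 13 2 12)(6 9)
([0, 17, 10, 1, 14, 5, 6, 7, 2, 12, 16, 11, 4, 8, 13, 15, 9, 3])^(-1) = (1 3 17)(2 8 13 14 4 12 9 16 10)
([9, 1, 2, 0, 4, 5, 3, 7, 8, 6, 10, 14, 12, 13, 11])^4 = [0, 1, 2, 3, 4, 5, 6, 7, 8, 9, 10, 11, 12, 13, 14]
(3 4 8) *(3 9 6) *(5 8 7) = (3 4 7 5 8 9 6) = [0, 1, 2, 4, 7, 8, 3, 5, 9, 6]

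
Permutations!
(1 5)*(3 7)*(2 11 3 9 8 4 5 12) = (1 12 2 11 3 7 9 8 4 5) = [0, 12, 11, 7, 5, 1, 6, 9, 4, 8, 10, 3, 2]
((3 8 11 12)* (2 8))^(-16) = (2 3 12 11 8)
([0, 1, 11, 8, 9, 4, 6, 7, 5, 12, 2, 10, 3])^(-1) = [0, 1, 10, 12, 5, 8, 6, 7, 3, 4, 11, 2, 9]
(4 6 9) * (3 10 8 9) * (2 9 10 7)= (2 9 4 6 3 7)(8 10)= [0, 1, 9, 7, 6, 5, 3, 2, 10, 4, 8]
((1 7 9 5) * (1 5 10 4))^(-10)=(10)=((1 7 9 10 4))^(-10)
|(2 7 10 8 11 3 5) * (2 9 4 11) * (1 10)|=|(1 10 8 2 7)(3 5 9 4 11)|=5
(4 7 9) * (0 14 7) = (0 14 7 9 4) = [14, 1, 2, 3, 0, 5, 6, 9, 8, 4, 10, 11, 12, 13, 7]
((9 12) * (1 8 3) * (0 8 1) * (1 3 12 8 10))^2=((0 10 1 3)(8 12 9))^2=(0 1)(3 10)(8 9 12)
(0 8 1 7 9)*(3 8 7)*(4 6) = (0 7 9)(1 3 8)(4 6) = [7, 3, 2, 8, 6, 5, 4, 9, 1, 0]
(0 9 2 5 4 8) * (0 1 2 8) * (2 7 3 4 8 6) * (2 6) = [9, 7, 5, 4, 0, 8, 6, 3, 1, 2] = (0 9 2 5 8 1 7 3 4)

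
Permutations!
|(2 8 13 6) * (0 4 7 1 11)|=|(0 4 7 1 11)(2 8 13 6)|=20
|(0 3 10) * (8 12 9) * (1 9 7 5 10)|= 9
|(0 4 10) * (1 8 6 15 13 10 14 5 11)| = 11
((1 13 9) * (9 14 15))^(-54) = ((1 13 14 15 9))^(-54) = (1 13 14 15 9)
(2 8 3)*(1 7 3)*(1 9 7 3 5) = (1 3 2 8 9 7 5) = [0, 3, 8, 2, 4, 1, 6, 5, 9, 7]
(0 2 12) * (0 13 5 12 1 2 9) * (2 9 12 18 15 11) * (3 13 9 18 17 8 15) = (0 12 9)(1 18 3 13 5 17 8 15 11 2) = [12, 18, 1, 13, 4, 17, 6, 7, 15, 0, 10, 2, 9, 5, 14, 11, 16, 8, 3]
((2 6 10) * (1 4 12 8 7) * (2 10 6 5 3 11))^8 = (1 8 4 7 12)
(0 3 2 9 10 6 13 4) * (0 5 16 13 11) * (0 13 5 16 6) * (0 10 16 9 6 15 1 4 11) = (0 3 2 6)(1 4 9 16 5 15)(11 13) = [3, 4, 6, 2, 9, 15, 0, 7, 8, 16, 10, 13, 12, 11, 14, 1, 5]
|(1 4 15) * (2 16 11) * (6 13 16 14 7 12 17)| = 9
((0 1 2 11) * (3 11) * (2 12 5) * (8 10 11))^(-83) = ((0 1 12 5 2 3 8 10 11))^(-83) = (0 10 3 5 1 11 8 2 12)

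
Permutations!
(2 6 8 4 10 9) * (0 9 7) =(0 9 2 6 8 4 10 7) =[9, 1, 6, 3, 10, 5, 8, 0, 4, 2, 7]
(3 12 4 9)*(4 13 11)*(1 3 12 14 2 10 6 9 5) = [0, 3, 10, 14, 5, 1, 9, 7, 8, 12, 6, 4, 13, 11, 2] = (1 3 14 2 10 6 9 12 13 11 4 5)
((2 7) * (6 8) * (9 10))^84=(10)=((2 7)(6 8)(9 10))^84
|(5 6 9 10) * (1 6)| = 5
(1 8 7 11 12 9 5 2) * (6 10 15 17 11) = [0, 8, 1, 3, 4, 2, 10, 6, 7, 5, 15, 12, 9, 13, 14, 17, 16, 11] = (1 8 7 6 10 15 17 11 12 9 5 2)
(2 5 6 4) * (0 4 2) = [4, 1, 5, 3, 0, 6, 2] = (0 4)(2 5 6)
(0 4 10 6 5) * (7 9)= [4, 1, 2, 3, 10, 0, 5, 9, 8, 7, 6]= (0 4 10 6 5)(7 9)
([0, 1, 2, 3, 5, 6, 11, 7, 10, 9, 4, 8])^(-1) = [0, 1, 2, 3, 10, 4, 5, 7, 11, 9, 8, 6]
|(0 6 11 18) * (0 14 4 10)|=7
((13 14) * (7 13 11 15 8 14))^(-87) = (7 13)(8 14 11 15)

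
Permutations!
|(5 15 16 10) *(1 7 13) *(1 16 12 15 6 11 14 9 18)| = |(1 7 13 16 10 5 6 11 14 9 18)(12 15)| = 22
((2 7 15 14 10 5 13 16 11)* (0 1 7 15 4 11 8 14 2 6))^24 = (16)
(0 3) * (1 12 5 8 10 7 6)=(0 3)(1 12 5 8 10 7 6)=[3, 12, 2, 0, 4, 8, 1, 6, 10, 9, 7, 11, 5]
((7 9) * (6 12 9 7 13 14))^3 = ((6 12 9 13 14))^3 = (6 13 12 14 9)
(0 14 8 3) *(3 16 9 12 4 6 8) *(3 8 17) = (0 14 8 16 9 12 4 6 17 3) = [14, 1, 2, 0, 6, 5, 17, 7, 16, 12, 10, 11, 4, 13, 8, 15, 9, 3]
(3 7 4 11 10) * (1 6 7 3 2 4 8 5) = [0, 6, 4, 3, 11, 1, 7, 8, 5, 9, 2, 10] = (1 6 7 8 5)(2 4 11 10)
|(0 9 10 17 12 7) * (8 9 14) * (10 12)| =6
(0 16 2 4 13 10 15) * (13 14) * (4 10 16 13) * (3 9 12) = (0 13 16 2 10 15)(3 9 12)(4 14) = [13, 1, 10, 9, 14, 5, 6, 7, 8, 12, 15, 11, 3, 16, 4, 0, 2]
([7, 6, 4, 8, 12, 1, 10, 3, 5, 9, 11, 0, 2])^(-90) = (12)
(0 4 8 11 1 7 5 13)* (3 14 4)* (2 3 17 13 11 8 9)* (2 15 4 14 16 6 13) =[17, 7, 3, 16, 9, 11, 13, 5, 8, 15, 10, 1, 12, 0, 14, 4, 6, 2] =(0 17 2 3 16 6 13)(1 7 5 11)(4 9 15)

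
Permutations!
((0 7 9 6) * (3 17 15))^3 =((0 7 9 6)(3 17 15))^3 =(17)(0 6 9 7)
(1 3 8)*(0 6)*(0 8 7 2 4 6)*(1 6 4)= (1 3 7 2)(6 8)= [0, 3, 1, 7, 4, 5, 8, 2, 6]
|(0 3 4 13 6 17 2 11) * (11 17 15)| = 14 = |(0 3 4 13 6 15 11)(2 17)|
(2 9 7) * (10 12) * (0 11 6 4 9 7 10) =[11, 1, 7, 3, 9, 5, 4, 2, 8, 10, 12, 6, 0] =(0 11 6 4 9 10 12)(2 7)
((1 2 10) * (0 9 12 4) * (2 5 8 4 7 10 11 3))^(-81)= ((0 9 12 7 10 1 5 8 4)(2 11 3))^(-81)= (12)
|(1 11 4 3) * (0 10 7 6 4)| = |(0 10 7 6 4 3 1 11)| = 8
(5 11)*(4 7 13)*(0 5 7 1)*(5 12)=(0 12 5 11 7 13 4 1)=[12, 0, 2, 3, 1, 11, 6, 13, 8, 9, 10, 7, 5, 4]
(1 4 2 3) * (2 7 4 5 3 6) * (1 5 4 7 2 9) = (1 4 2 6 9)(3 5) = [0, 4, 6, 5, 2, 3, 9, 7, 8, 1]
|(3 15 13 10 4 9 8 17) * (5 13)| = |(3 15 5 13 10 4 9 8 17)| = 9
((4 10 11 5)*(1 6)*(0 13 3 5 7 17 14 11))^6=(7 14)(11 17)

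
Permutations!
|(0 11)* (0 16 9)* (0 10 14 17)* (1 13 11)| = 9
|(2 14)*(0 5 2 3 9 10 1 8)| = |(0 5 2 14 3 9 10 1 8)| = 9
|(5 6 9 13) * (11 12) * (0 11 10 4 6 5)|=8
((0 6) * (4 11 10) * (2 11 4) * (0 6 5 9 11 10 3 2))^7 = ((0 5 9 11 3 2 10))^7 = (11)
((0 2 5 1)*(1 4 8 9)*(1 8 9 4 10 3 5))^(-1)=((0 2 1)(3 5 10)(4 9 8))^(-1)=(0 1 2)(3 10 5)(4 8 9)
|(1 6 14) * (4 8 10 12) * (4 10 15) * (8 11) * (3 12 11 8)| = |(1 6 14)(3 12 10 11)(4 8 15)| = 12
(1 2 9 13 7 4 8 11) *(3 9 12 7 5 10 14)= (1 2 12 7 4 8 11)(3 9 13 5 10 14)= [0, 2, 12, 9, 8, 10, 6, 4, 11, 13, 14, 1, 7, 5, 3]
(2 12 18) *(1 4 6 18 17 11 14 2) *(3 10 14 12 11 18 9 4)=[0, 3, 11, 10, 6, 5, 9, 7, 8, 4, 14, 12, 17, 13, 2, 15, 16, 18, 1]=(1 3 10 14 2 11 12 17 18)(4 6 9)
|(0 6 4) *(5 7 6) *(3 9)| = |(0 5 7 6 4)(3 9)| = 10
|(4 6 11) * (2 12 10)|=|(2 12 10)(4 6 11)|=3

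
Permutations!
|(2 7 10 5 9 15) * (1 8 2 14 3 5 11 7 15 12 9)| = |(1 8 2 15 14 3 5)(7 10 11)(9 12)| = 42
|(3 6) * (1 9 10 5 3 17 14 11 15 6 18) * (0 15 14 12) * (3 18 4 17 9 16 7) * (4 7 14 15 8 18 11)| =|(0 8 18 1 16 14 4 17 12)(3 7)(5 11 15 6 9 10)| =18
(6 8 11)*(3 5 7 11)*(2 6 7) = [0, 1, 6, 5, 4, 2, 8, 11, 3, 9, 10, 7] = (2 6 8 3 5)(7 11)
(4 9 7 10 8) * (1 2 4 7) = (1 2 4 9)(7 10 8) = [0, 2, 4, 3, 9, 5, 6, 10, 7, 1, 8]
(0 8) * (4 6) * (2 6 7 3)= (0 8)(2 6 4 7 3)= [8, 1, 6, 2, 7, 5, 4, 3, 0]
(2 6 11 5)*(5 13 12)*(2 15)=(2 6 11 13 12 5 15)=[0, 1, 6, 3, 4, 15, 11, 7, 8, 9, 10, 13, 5, 12, 14, 2]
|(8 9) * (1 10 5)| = 6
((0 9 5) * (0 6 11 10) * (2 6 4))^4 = ((0 9 5 4 2 6 11 10))^4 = (0 2)(4 10)(5 11)(6 9)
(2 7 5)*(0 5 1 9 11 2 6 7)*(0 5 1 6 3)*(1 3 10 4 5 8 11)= (0 3)(1 9)(2 8 11)(4 5 10)(6 7)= [3, 9, 8, 0, 5, 10, 7, 6, 11, 1, 4, 2]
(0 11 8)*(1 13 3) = (0 11 8)(1 13 3) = [11, 13, 2, 1, 4, 5, 6, 7, 0, 9, 10, 8, 12, 3]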